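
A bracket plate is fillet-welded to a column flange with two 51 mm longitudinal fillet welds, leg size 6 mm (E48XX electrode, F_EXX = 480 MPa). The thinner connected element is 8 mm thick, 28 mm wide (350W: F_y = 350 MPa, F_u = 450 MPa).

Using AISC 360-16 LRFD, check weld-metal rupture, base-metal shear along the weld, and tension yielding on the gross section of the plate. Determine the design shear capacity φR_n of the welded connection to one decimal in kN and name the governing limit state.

70.6 kN (gross-section yield governs)

Weld metal: throat = 0.707×6 = 4.242 mm, L = 2×51 = 102 mm. φR_n = 0.75 × 0.6 × 480 × 4.242 × 102 = 93.5 kN.
Base metal shear (8 mm plate): yield φR_n = 1.0×0.6×350×8×102 = 171.4 kN; rupture φR_n = 0.75×0.6×450×8×102 = 165.2 kN; take 165.2 kN (rupture).
Tension yield (gross): A_g = 28×8 = 224 mm². φR_n = 0.90 × 350 × 224 = 70.6 kN.
Governing: min(93.5, 165.2, 70.6) = 70.6 kN → gross-section yield.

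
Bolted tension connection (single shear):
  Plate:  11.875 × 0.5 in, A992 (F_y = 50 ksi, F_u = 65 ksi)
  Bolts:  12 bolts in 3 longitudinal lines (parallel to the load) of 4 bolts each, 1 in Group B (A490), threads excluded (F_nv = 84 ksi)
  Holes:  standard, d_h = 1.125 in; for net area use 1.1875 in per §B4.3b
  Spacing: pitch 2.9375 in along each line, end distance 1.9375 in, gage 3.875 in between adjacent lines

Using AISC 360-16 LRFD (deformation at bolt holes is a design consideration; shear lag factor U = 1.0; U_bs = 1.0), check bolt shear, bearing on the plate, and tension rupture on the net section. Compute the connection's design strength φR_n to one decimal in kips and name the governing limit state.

202.6 kips (net-section rupture governs)

Bolt shear: A_b = π(1)²/4 = 0.7854 in². φR_n = 0.75 × 84 × 0.7854 × 12 × 1 = 593.8 kips.
Bearing (0.5 in plate, F_u = 65 ksi): end bolts L_c = 1.9375 − 1.125/2 = 1.375, R_n = min(1.2×1.375×0.5×65, 2.4×1×0.5×65) = 53.625 kips/bolt; interior L_c = 2.9375 − 1.125 = 1.8125, R_n = 70.688 kips/bolt. φR_n = 0.75 × (3×53.625 + 9×70.688) = 597.8 kips.
Tension rupture (net): A_n = (11.875 − 3×1.1875)×0.5 = 4.1563 in² (U = 1.0, A_e = A_n). φR_n = 0.75 × 65 × 4.1563 = 202.6 kips.
Governing: min(593.8, 597.8, 202.6) = 202.6 kips → net-section rupture.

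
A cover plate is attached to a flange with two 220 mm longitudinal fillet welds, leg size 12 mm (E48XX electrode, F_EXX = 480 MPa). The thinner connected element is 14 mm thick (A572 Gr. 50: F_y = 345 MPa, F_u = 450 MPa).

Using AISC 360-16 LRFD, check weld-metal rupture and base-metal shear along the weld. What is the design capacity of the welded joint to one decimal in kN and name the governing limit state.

806.3 kN (weld metal governs)

Weld metal: throat = 0.707×12 = 8.484 mm, L = 2×220 = 440 mm. φR_n = 0.75 × 0.6 × 480 × 8.484 × 440 = 806.3 kN.
Base metal shear (14 mm plate): yield φR_n = 1.0×0.6×345×14×440 = 1275.1 kN; rupture φR_n = 0.75×0.6×450×14×440 = 1247.4 kN; take 1247.4 kN (rupture).
Governing: min(806.3, 1247.4) = 806.3 kN → weld metal.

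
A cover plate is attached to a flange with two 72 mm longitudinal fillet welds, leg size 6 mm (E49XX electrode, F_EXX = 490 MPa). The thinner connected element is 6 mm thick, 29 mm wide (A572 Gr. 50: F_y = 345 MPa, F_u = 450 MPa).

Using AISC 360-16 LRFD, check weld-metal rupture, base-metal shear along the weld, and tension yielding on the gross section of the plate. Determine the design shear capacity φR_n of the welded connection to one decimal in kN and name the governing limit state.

Weld metal: throat = 0.707×6 = 4.242 mm, L = 2×72 = 144 mm. φR_n = 0.75 × 0.6 × 490 × 4.242 × 144 = 134.7 kN.
Base metal shear (6 mm plate): yield φR_n = 1.0×0.6×345×6×144 = 178.8 kN; rupture φR_n = 0.75×0.6×450×6×144 = 175.0 kN; take 175.0 kN (rupture).
Tension yield (gross): A_g = 29×6 = 174 mm². φR_n = 0.90 × 345 × 174 = 54.0 kN.
Governing: min(134.7, 175.0, 54.0) = 54.0 kN → gross-section yield.

54.0 kN (gross-section yield governs)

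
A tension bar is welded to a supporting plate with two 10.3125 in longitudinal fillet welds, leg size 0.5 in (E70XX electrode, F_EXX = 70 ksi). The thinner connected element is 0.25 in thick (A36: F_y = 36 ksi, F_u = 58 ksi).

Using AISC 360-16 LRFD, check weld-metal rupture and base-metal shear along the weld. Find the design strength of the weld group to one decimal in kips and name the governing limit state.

111.4 kips (base-metal shear governs)

Weld metal: throat = 0.707×0.5 = 0.3535 in, L = 2×10.3125 = 20.625 in. φR_n = 0.75 × 0.6 × 70 × 0.3535 × 20.625 = 229.7 kips.
Base metal shear (0.25 in plate): yield φR_n = 1.0×0.6×36×0.25×20.625 = 111.4 kips; rupture φR_n = 0.75×0.6×58×0.25×20.625 = 134.6 kips; take 111.4 kips (yield).
Governing: min(229.7, 111.4) = 111.4 kips → base-metal shear.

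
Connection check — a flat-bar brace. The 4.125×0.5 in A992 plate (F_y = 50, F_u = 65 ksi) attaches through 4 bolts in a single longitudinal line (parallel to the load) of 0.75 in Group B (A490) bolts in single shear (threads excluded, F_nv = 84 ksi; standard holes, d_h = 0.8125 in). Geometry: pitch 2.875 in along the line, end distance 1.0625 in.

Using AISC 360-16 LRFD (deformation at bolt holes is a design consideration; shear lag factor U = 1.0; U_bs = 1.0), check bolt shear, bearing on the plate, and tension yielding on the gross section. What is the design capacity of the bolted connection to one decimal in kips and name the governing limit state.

92.8 kips (gross-section yield governs)

Bolt shear: A_b = π(0.75)²/4 = 0.44179 in². φR_n = 0.75 × 84 × 0.44179 × 4 × 1 = 111.3 kips.
Bearing (0.5 in plate, F_u = 65 ksi): end bolts L_c = 1.0625 − 0.8125/2 = 0.65625, R_n = min(1.2×0.65625×0.5×65, 2.4×0.75×0.5×65) = 25.594 kips/bolt; interior L_c = 2.875 − 0.8125 = 2.0625, R_n = 58.5 kips/bolt. φR_n = 0.75 × (1×25.594 + 3×58.5) = 150.8 kips.
Tension yield (gross): A_g = 4.125×0.5 = 2.0625 in². φR_n = 0.90 × 50 × 2.0625 = 92.8 kips.
Governing: min(111.3, 150.8, 92.8) = 92.8 kips → gross-section yield.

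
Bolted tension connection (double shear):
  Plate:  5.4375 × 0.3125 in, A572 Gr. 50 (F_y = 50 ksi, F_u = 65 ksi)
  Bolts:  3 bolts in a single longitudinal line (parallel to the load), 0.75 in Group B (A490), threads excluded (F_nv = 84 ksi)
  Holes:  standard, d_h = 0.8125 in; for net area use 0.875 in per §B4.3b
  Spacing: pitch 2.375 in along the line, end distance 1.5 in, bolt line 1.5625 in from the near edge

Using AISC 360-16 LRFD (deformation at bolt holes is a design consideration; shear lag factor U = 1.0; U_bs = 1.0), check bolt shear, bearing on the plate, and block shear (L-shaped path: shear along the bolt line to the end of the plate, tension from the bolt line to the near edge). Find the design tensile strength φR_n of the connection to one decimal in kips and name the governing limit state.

54.3 kips (block shear governs)

Bolt shear: A_b = π(0.75)²/4 = 0.44179 in². φR_n = 0.75 × 84 × 0.44179 × 3 × 2 = 167.0 kips.
Bearing (0.3125 in plate, F_u = 65 ksi): end bolts L_c = 1.5 − 0.8125/2 = 1.09375, R_n = min(1.2×1.09375×0.3125×65, 2.4×0.75×0.3125×65) = 26.66 kips/bolt; interior L_c = 2.375 − 0.8125 = 1.5625, R_n = 36.563 kips/bolt. φR_n = 0.75 × (1×26.66 + 2×36.563) = 74.8 kips.
Block shear: shear path 1×[1.5+2×2.375] = 1×6.25 in, A_gv = 1.9531, A_nv = 1×(6.25 − 2.5×0.875)×0.3125 = 1.2695 in²; tension to near edge: (1.5625 − 0.5×0.875)×0.3125 = 0.35156 in². R_n = min(0.6×65×1.2695, 0.6×50×1.9531) + 1.0×65×0.35156 = min(49.511, 58.593) + 22.851 = 72.362 kips. φR_n = 0.75 × 72.362 = 54.3 kips.
Governing: min(167.0, 74.8, 54.3) = 54.3 kips → block shear.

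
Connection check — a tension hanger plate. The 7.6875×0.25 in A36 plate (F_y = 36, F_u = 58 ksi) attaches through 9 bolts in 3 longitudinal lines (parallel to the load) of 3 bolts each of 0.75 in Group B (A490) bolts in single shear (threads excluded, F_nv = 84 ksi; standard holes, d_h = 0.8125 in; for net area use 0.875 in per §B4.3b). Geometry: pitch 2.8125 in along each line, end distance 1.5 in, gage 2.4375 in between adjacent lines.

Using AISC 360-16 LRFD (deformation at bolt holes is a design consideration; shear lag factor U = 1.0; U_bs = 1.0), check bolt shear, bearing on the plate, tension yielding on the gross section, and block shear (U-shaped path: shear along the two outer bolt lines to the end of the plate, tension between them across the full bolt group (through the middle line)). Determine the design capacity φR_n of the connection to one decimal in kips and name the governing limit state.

Bolt shear: A_b = π(0.75)²/4 = 0.44179 in². φR_n = 0.75 × 84 × 0.44179 × 9 × 1 = 250.5 kips.
Bearing (0.25 in plate, F_u = 58 ksi): end bolts L_c = 1.5 − 0.8125/2 = 1.09375, R_n = min(1.2×1.09375×0.25×58, 2.4×0.75×0.25×58) = 19.031 kips/bolt; interior L_c = 2.8125 − 0.8125 = 2, R_n = 26.1 kips/bolt. φR_n = 0.75 × (3×19.031 + 6×26.1) = 160.3 kips.
Tension yield (gross): A_g = 7.6875×0.25 = 1.9219 in². φR_n = 0.90 × 36 × 1.9219 = 62.3 kips.
Block shear: shear path 2×[1.5+2×2.8125] = 2×7.125 in, A_gv = 3.5625, A_nv = 2×(7.125 − 2.5×0.875)×0.25 = 2.4688 in²; tension across gage: (4.875 − 2×0.875)×0.25 = 0.78125 in². R_n = min(0.6×58×2.4688, 0.6×36×3.5625) + 1.0×58×0.78125 = min(85.914, 76.95) + 45.313 = 122.26 kips. φR_n = 0.75 × 122.26 = 91.7 kips.
Governing: min(250.5, 160.3, 62.3, 91.7) = 62.3 kips → gross-section yield.

62.3 kips (gross-section yield governs)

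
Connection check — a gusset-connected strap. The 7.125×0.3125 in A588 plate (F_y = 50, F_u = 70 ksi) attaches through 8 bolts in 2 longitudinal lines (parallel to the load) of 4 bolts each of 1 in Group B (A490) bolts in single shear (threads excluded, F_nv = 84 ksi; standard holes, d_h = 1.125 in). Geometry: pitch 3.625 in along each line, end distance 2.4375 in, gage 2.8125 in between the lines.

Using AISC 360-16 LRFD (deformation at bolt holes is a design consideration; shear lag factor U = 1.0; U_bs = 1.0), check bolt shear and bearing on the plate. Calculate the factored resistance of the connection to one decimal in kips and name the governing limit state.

310.1 kips (bearing governs)

Bolt shear: A_b = π(1)²/4 = 0.7854 in². φR_n = 0.75 × 84 × 0.7854 × 8 × 1 = 395.8 kips.
Bearing (0.3125 in plate, F_u = 70 ksi): end bolts L_c = 2.4375 − 1.125/2 = 1.875, R_n = min(1.2×1.875×0.3125×70, 2.4×1×0.3125×70) = 49.219 kips/bolt; interior L_c = 3.625 − 1.125 = 2.5, R_n = 52.5 kips/bolt. φR_n = 0.75 × (2×49.219 + 6×52.5) = 310.1 kips.
Governing: min(395.8, 310.1) = 310.1 kips → bearing.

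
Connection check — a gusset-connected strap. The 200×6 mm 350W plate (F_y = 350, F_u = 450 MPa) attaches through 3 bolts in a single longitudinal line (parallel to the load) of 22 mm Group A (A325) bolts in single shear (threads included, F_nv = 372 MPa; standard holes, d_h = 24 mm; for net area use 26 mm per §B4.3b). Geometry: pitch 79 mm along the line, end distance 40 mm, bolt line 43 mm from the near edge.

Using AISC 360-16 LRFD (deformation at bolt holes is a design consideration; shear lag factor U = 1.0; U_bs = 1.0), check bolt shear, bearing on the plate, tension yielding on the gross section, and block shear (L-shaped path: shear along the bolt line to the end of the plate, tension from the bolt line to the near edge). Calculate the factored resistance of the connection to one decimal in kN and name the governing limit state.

Bolt shear: A_b = π(22)²/4 = 380.13 mm². φR_n = 0.75 × 372 × 380.13 × 3 × 1 = 318.2 kN.
Bearing (6 mm plate, F_u = 450 MPa): end bolts L_c = 40 − 24/2 = 28, R_n = min(1.2×28×6×450, 2.4×22×6×450) = 90.72 kN/bolt; interior L_c = 79 − 24 = 55, R_n = 142.56 kN/bolt. φR_n = 0.75 × (1×90.72 + 2×142.56) = 281.9 kN.
Tension yield (gross): A_g = 200×6 = 1200 mm². φR_n = 0.90 × 350 × 1200 = 378.0 kN.
Block shear: shear path 1×[40+2×79] = 1×198 mm, A_gv = 1188, A_nv = 1×(198 − 2.5×26)×6 = 798 mm²; tension to near edge: (43 − 0.5×26)×6 = 180 mm². R_n = min(0.6×450×798, 0.6×350×1188) + 1.0×450×180 = min(215.46, 249.48) + 81 = 296.46 kN. φR_n = 0.75 × 296.46 = 222.3 kN.
Governing: min(318.2, 281.9, 378.0, 222.3) = 222.3 kN → block shear.

222.3 kN (block shear governs)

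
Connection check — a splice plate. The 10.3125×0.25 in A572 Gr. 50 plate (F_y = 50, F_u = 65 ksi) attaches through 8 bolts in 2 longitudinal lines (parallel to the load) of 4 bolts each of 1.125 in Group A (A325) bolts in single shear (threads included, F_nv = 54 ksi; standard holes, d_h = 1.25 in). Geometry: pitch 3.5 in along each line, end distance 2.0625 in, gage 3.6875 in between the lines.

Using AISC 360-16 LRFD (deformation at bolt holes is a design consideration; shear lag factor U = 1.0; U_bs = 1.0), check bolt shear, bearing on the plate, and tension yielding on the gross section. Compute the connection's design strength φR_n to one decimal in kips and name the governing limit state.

Bolt shear: A_b = π(1.125)²/4 = 0.99402 in². φR_n = 0.75 × 54 × 0.99402 × 8 × 1 = 322.1 kips.
Bearing (0.25 in plate, F_u = 65 ksi): end bolts L_c = 2.0625 − 1.25/2 = 1.4375, R_n = min(1.2×1.4375×0.25×65, 2.4×1.125×0.25×65) = 28.031 kips/bolt; interior L_c = 3.5 − 1.25 = 2.25, R_n = 43.875 kips/bolt. φR_n = 0.75 × (2×28.031 + 6×43.875) = 239.5 kips.
Tension yield (gross): A_g = 10.3125×0.25 = 2.5781 in². φR_n = 0.90 × 50 × 2.5781 = 116.0 kips.
Governing: min(322.1, 239.5, 116.0) = 116.0 kips → gross-section yield.

116.0 kips (gross-section yield governs)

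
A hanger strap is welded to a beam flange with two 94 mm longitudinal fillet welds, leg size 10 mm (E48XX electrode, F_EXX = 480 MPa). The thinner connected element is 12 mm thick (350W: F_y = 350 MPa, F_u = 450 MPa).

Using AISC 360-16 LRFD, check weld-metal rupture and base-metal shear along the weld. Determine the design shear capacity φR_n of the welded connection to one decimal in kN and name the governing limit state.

287.1 kN (weld metal governs)

Weld metal: throat = 0.707×10 = 7.07 mm, L = 2×94 = 188 mm. φR_n = 0.75 × 0.6 × 480 × 7.07 × 188 = 287.1 kN.
Base metal shear (12 mm plate): yield φR_n = 1.0×0.6×350×12×188 = 473.8 kN; rupture φR_n = 0.75×0.6×450×12×188 = 456.8 kN; take 456.8 kN (rupture).
Governing: min(287.1, 456.8) = 287.1 kN → weld metal.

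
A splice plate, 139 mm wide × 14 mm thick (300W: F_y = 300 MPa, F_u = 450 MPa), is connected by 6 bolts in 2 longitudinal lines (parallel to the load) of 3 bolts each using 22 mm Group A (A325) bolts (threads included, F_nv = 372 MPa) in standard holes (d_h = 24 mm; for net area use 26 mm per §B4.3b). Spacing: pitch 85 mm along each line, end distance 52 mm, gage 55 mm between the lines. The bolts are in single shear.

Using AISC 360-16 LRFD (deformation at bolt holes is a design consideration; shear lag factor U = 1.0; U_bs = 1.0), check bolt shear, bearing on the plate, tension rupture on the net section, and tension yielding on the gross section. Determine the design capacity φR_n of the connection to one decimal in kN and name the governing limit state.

411.1 kN (net-section rupture governs)

Bolt shear: A_b = π(22)²/4 = 380.13 mm². φR_n = 0.75 × 372 × 380.13 × 6 × 1 = 636.3 kN.
Bearing (14 mm plate, F_u = 450 MPa): end bolts L_c = 52 − 24/2 = 40, R_n = min(1.2×40×14×450, 2.4×22×14×450) = 302.4 kN/bolt; interior L_c = 85 − 24 = 61, R_n = 332.64 kN/bolt. φR_n = 0.75 × (2×302.4 + 4×332.64) = 1451.5 kN.
Tension rupture (net): A_n = (139 − 2×26)×14 = 1218 mm² (U = 1.0, A_e = A_n). φR_n = 0.75 × 450 × 1218 = 411.1 kN.
Tension yield (gross): A_g = 139×14 = 1946 mm². φR_n = 0.90 × 300 × 1946 = 525.4 kN.
Governing: min(636.3, 1451.5, 411.1, 525.4) = 411.1 kN → net-section rupture.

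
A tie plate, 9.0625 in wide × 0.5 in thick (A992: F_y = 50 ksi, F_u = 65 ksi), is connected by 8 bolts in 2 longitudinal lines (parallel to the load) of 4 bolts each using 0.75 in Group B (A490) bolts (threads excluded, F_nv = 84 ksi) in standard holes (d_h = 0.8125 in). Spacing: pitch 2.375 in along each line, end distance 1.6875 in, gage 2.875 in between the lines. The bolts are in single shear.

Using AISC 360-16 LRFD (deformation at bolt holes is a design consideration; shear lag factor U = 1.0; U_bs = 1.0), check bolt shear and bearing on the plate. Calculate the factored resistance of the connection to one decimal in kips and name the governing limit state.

222.7 kips (bolt shear governs)

Bolt shear: A_b = π(0.75)²/4 = 0.44179 in². φR_n = 0.75 × 84 × 0.44179 × 8 × 1 = 222.7 kips.
Bearing (0.5 in plate, F_u = 65 ksi): end bolts L_c = 1.6875 − 0.8125/2 = 1.28125, R_n = min(1.2×1.28125×0.5×65, 2.4×0.75×0.5×65) = 49.969 kips/bolt; interior L_c = 2.375 − 0.8125 = 1.5625, R_n = 58.5 kips/bolt. φR_n = 0.75 × (2×49.969 + 6×58.5) = 338.2 kips.
Governing: min(222.7, 338.2) = 222.7 kips → bolt shear.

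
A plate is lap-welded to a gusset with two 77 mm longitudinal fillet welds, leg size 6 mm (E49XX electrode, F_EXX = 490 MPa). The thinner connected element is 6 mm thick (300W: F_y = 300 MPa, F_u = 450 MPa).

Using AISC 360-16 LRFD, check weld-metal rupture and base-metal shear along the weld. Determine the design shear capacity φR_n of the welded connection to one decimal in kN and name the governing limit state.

Weld metal: throat = 0.707×6 = 4.242 mm, L = 2×77 = 154 mm. φR_n = 0.75 × 0.6 × 490 × 4.242 × 154 = 144.0 kN.
Base metal shear (6 mm plate): yield φR_n = 1.0×0.6×300×6×154 = 166.3 kN; rupture φR_n = 0.75×0.6×450×6×154 = 187.1 kN; take 166.3 kN (yield).
Governing: min(144.0, 166.3) = 144.0 kN → weld metal.

144.0 kN (weld metal governs)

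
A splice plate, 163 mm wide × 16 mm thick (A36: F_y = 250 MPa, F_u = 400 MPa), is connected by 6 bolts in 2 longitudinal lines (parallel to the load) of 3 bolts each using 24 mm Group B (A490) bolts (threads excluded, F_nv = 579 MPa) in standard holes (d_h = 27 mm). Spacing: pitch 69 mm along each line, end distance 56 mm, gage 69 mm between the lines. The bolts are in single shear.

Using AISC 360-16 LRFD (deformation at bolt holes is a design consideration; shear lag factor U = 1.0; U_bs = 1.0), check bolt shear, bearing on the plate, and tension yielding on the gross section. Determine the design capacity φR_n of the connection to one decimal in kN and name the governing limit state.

Bolt shear: A_b = π(24)²/4 = 452.39 mm². φR_n = 0.75 × 579 × 452.39 × 6 × 1 = 1178.7 kN.
Bearing (16 mm plate, F_u = 400 MPa): end bolts L_c = 56 − 27/2 = 42.5, R_n = min(1.2×42.5×16×400, 2.4×24×16×400) = 326.4 kN/bolt; interior L_c = 69 − 27 = 42, R_n = 322.56 kN/bolt. φR_n = 0.75 × (2×326.4 + 4×322.56) = 1457.3 kN.
Tension yield (gross): A_g = 163×16 = 2608 mm². φR_n = 0.90 × 250 × 2608 = 586.8 kN.
Governing: min(1178.7, 1457.3, 586.8) = 586.8 kN → gross-section yield.

586.8 kN (gross-section yield governs)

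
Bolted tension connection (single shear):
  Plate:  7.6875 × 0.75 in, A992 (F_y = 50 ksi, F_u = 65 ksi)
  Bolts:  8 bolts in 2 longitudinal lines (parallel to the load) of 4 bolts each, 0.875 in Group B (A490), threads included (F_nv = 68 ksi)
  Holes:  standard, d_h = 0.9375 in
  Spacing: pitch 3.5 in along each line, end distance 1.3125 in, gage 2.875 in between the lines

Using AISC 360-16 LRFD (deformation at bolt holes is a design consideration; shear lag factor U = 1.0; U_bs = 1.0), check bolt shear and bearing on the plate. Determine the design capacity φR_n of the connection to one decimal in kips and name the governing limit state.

Bolt shear: A_b = π(0.875)²/4 = 0.60132 in². φR_n = 0.75 × 68 × 0.60132 × 8 × 1 = 245.3 kips.
Bearing (0.75 in plate, F_u = 65 ksi): end bolts L_c = 1.3125 − 0.9375/2 = 0.84375, R_n = min(1.2×0.84375×0.75×65, 2.4×0.875×0.75×65) = 49.359 kips/bolt; interior L_c = 3.5 − 0.9375 = 2.5625, R_n = 102.38 kips/bolt. φR_n = 0.75 × (2×49.359 + 6×102.38) = 534.7 kips.
Governing: min(245.3, 534.7) = 245.3 kips → bolt shear.

245.3 kips (bolt shear governs)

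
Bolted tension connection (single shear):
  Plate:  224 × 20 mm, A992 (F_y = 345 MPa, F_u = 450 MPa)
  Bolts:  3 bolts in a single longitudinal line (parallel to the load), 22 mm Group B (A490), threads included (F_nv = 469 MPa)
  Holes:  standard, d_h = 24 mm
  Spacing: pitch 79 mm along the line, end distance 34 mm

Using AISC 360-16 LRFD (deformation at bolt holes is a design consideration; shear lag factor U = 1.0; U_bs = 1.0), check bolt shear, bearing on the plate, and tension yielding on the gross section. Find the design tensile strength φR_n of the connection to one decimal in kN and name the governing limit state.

Bolt shear: A_b = π(22)²/4 = 380.13 mm². φR_n = 0.75 × 469 × 380.13 × 3 × 1 = 401.1 kN.
Bearing (20 mm plate, F_u = 450 MPa): end bolts L_c = 34 − 24/2 = 22, R_n = min(1.2×22×20×450, 2.4×22×20×450) = 237.6 kN/bolt; interior L_c = 79 − 24 = 55, R_n = 475.2 kN/bolt. φR_n = 0.75 × (1×237.6 + 2×475.2) = 891.0 kN.
Tension yield (gross): A_g = 224×20 = 4480 mm². φR_n = 0.90 × 345 × 4480 = 1391.0 kN.
Governing: min(401.1, 891.0, 1391.0) = 401.1 kN → bolt shear.

401.1 kN (bolt shear governs)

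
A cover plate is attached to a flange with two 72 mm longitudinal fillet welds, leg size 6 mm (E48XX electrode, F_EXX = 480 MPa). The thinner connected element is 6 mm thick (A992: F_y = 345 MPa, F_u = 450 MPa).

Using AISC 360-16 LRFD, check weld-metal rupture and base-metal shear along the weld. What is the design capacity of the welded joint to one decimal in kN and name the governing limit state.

131.9 kN (weld metal governs)

Weld metal: throat = 0.707×6 = 4.242 mm, L = 2×72 = 144 mm. φR_n = 0.75 × 0.6 × 480 × 4.242 × 144 = 131.9 kN.
Base metal shear (6 mm plate): yield φR_n = 1.0×0.6×345×6×144 = 178.8 kN; rupture φR_n = 0.75×0.6×450×6×144 = 175.0 kN; take 175.0 kN (rupture).
Governing: min(131.9, 175.0) = 131.9 kN → weld metal.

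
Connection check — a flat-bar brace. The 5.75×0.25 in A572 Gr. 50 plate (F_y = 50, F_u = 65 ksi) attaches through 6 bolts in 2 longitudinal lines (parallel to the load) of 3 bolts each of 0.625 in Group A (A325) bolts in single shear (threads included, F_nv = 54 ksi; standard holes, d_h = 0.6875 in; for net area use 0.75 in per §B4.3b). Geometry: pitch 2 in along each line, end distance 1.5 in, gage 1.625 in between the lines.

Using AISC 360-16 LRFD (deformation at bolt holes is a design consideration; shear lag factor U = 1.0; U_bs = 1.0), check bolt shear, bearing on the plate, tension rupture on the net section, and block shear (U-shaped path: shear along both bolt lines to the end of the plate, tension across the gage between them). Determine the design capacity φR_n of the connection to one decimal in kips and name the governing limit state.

51.8 kips (net-section rupture governs)

Bolt shear: A_b = π(0.625)²/4 = 0.3068 in². φR_n = 0.75 × 54 × 0.3068 × 6 × 1 = 74.6 kips.
Bearing (0.25 in plate, F_u = 65 ksi): end bolts L_c = 1.5 − 0.6875/2 = 1.15625, R_n = min(1.2×1.15625×0.25×65, 2.4×0.625×0.25×65) = 22.547 kips/bolt; interior L_c = 2 − 0.6875 = 1.3125, R_n = 24.375 kips/bolt. φR_n = 0.75 × (2×22.547 + 4×24.375) = 106.9 kips.
Tension rupture (net): A_n = (5.75 − 2×0.75)×0.25 = 1.0625 in² (U = 1.0, A_e = A_n). φR_n = 0.75 × 65 × 1.0625 = 51.8 kips.
Block shear: shear path 2×[1.5+2×2] = 2×5.5 in, A_gv = 2.75, A_nv = 2×(5.5 − 2.5×0.75)×0.25 = 1.8125 in²; tension across gage: (1.625 − 1×0.75)×0.25 = 0.21875 in². R_n = min(0.6×65×1.8125, 0.6×50×2.75) + 1.0×65×0.21875 = min(70.688, 82.5) + 14.219 = 84.907 kips. φR_n = 0.75 × 84.907 = 63.7 kips.
Governing: min(74.6, 106.9, 51.8, 63.7) = 51.8 kips → net-section rupture.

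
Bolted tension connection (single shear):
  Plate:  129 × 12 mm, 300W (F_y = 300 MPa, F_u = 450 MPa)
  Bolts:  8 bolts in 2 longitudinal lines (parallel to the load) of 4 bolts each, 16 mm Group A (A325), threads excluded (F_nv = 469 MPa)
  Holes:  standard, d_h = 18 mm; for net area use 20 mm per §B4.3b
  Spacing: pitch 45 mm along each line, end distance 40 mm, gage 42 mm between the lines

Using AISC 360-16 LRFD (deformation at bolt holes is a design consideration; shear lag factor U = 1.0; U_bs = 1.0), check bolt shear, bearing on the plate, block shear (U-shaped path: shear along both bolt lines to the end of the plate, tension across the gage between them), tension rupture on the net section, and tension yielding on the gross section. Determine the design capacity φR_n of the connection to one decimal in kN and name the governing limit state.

Bolt shear: A_b = π(16)²/4 = 201.06 mm². φR_n = 0.75 × 469 × 201.06 × 8 × 1 = 565.8 kN.
Bearing (12 mm plate, F_u = 450 MPa): end bolts L_c = 40 − 18/2 = 31, R_n = min(1.2×31×12×450, 2.4×16×12×450) = 200.88 kN/bolt; interior L_c = 45 − 18 = 27, R_n = 174.96 kN/bolt. φR_n = 0.75 × (2×200.88 + 6×174.96) = 1088.6 kN.
Block shear: shear path 2×[40+3×45] = 2×175 mm, A_gv = 4200, A_nv = 2×(175 − 3.5×20)×12 = 2520 mm²; tension across gage: (42 − 1×20)×12 = 264 mm². R_n = min(0.6×450×2520, 0.6×300×4200) + 1.0×450×264 = min(680.4, 756) + 118.8 = 799.2 kN. φR_n = 0.75 × 799.2 = 599.4 kN.
Tension rupture (net): A_n = (129 − 2×20)×12 = 1068 mm² (U = 1.0, A_e = A_n). φR_n = 0.75 × 450 × 1068 = 360.5 kN.
Tension yield (gross): A_g = 129×12 = 1548 mm². φR_n = 0.90 × 300 × 1548 = 418.0 kN.
Governing: min(565.8, 1088.6, 599.4, 360.5, 418.0) = 360.5 kN → net-section rupture.

360.5 kN (net-section rupture governs)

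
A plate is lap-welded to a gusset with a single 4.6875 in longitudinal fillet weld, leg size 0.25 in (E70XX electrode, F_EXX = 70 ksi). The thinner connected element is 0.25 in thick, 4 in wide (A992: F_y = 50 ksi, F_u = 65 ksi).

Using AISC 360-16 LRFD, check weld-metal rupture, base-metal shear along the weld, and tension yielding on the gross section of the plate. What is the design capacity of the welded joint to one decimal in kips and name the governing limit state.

26.1 kips (weld metal governs)

Weld metal: throat = 0.707×0.25 = 0.17675 in, L = 4.6875 in. φR_n = 0.75 × 0.6 × 70 × 0.17675 × 4.6875 = 26.1 kips.
Base metal shear (0.25 in plate): yield φR_n = 1.0×0.6×50×0.25×4.6875 = 35.2 kips; rupture φR_n = 0.75×0.6×65×0.25×4.6875 = 34.3 kips; take 34.3 kips (rupture).
Tension yield (gross): A_g = 4×0.25 = 1 in². φR_n = 0.90 × 50 × 1 = 45.0 kips.
Governing: min(26.1, 34.3, 45.0) = 26.1 kips → weld metal.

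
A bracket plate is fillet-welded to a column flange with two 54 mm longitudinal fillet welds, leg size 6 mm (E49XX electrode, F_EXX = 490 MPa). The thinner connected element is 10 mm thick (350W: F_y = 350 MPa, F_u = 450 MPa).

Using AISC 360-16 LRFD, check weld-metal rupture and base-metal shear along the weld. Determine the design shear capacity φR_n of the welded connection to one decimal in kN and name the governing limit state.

Weld metal: throat = 0.707×6 = 4.242 mm, L = 2×54 = 108 mm. φR_n = 0.75 × 0.6 × 490 × 4.242 × 108 = 101.0 kN.
Base metal shear (10 mm plate): yield φR_n = 1.0×0.6×350×10×108 = 226.8 kN; rupture φR_n = 0.75×0.6×450×10×108 = 218.7 kN; take 218.7 kN (rupture).
Governing: min(101.0, 218.7) = 101.0 kN → weld metal.

101.0 kN (weld metal governs)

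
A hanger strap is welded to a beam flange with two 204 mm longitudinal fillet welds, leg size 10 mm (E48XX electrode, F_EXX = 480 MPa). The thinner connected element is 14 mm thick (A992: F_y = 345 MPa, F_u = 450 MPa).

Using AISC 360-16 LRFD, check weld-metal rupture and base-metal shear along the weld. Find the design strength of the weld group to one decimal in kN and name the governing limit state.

623.1 kN (weld metal governs)

Weld metal: throat = 0.707×10 = 7.07 mm, L = 2×204 = 408 mm. φR_n = 0.75 × 0.6 × 480 × 7.07 × 408 = 623.1 kN.
Base metal shear (14 mm plate): yield φR_n = 1.0×0.6×345×14×408 = 1182.4 kN; rupture φR_n = 0.75×0.6×450×14×408 = 1156.7 kN; take 1156.7 kN (rupture).
Governing: min(623.1, 1156.7) = 623.1 kN → weld metal.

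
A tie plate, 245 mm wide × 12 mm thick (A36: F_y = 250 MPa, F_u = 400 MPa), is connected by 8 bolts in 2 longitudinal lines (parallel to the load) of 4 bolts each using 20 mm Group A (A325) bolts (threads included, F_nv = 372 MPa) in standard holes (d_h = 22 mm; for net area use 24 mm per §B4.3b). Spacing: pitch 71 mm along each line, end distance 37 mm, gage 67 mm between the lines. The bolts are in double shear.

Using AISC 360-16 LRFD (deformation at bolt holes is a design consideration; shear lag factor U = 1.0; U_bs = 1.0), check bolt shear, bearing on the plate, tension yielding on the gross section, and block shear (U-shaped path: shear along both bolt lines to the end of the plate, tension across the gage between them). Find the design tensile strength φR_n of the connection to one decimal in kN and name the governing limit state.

Bolt shear: A_b = π(20)²/4 = 314.16 mm². φR_n = 0.75 × 372 × 314.16 × 8 × 2 = 1402.4 kN.
Bearing (12 mm plate, F_u = 400 MPa): end bolts L_c = 37 − 22/2 = 26, R_n = min(1.2×26×12×400, 2.4×20×12×400) = 149.76 kN/bolt; interior L_c = 71 − 22 = 49, R_n = 230.4 kN/bolt. φR_n = 0.75 × (2×149.76 + 6×230.4) = 1261.4 kN.
Tension yield (gross): A_g = 245×12 = 2940 mm². φR_n = 0.90 × 250 × 2940 = 661.5 kN.
Block shear: shear path 2×[37+3×71] = 2×250 mm, A_gv = 6000, A_nv = 2×(250 − 3.5×24)×12 = 3984 mm²; tension across gage: (67 − 1×24)×12 = 516 mm². R_n = min(0.6×400×3984, 0.6×250×6000) + 1.0×400×516 = min(956.16, 900) + 206.4 = 1106.4 kN. φR_n = 0.75 × 1106.4 = 829.8 kN.
Governing: min(1402.4, 1261.4, 661.5, 829.8) = 661.5 kN → gross-section yield.

661.5 kN (gross-section yield governs)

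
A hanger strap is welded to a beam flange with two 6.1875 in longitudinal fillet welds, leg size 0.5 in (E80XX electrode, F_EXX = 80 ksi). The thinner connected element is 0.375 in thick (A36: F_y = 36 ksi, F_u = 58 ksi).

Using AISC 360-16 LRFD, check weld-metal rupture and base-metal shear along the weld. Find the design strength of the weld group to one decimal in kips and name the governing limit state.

100.2 kips (base-metal shear governs)

Weld metal: throat = 0.707×0.5 = 0.3535 in, L = 2×6.1875 = 12.375 in. φR_n = 0.75 × 0.6 × 80 × 0.3535 × 12.375 = 157.5 kips.
Base metal shear (0.375 in plate): yield φR_n = 1.0×0.6×36×0.375×12.375 = 100.2 kips; rupture φR_n = 0.75×0.6×58×0.375×12.375 = 121.1 kips; take 100.2 kips (yield).
Governing: min(157.5, 100.2) = 100.2 kips → base-metal shear.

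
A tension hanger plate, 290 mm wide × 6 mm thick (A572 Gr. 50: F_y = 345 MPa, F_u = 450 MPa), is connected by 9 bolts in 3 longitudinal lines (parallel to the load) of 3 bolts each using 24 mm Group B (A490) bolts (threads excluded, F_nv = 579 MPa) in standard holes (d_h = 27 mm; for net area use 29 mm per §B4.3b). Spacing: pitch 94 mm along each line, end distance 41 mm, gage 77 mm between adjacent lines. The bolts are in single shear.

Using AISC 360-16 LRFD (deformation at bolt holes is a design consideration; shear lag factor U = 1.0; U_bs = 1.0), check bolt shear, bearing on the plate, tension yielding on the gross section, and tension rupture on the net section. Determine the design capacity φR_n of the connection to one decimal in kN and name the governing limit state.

Bolt shear: A_b = π(24)²/4 = 452.39 mm². φR_n = 0.75 × 579 × 452.39 × 9 × 1 = 1768.1 kN.
Bearing (6 mm plate, F_u = 450 MPa): end bolts L_c = 41 − 27/2 = 27.5, R_n = min(1.2×27.5×6×450, 2.4×24×6×450) = 89.1 kN/bolt; interior L_c = 94 − 27 = 67, R_n = 155.52 kN/bolt. φR_n = 0.75 × (3×89.1 + 6×155.52) = 900.3 kN.
Tension yield (gross): A_g = 290×6 = 1740 mm². φR_n = 0.90 × 345 × 1740 = 540.3 kN.
Tension rupture (net): A_n = (290 − 3×29)×6 = 1218 mm² (U = 1.0, A_e = A_n). φR_n = 0.75 × 450 × 1218 = 411.1 kN.
Governing: min(1768.1, 900.3, 540.3, 411.1) = 411.1 kN → net-section rupture.

411.1 kN (net-section rupture governs)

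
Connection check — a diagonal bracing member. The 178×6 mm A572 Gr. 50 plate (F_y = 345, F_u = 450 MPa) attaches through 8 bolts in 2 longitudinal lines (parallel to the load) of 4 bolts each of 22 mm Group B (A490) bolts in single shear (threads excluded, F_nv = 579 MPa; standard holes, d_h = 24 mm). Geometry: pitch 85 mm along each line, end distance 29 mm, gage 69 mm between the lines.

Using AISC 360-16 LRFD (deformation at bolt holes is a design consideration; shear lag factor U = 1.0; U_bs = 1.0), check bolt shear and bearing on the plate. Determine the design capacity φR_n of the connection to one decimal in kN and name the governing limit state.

Bolt shear: A_b = π(22)²/4 = 380.13 mm². φR_n = 0.75 × 579 × 380.13 × 8 × 1 = 1320.6 kN.
Bearing (6 mm plate, F_u = 450 MPa): end bolts L_c = 29 − 24/2 = 17, R_n = min(1.2×17×6×450, 2.4×22×6×450) = 55.08 kN/bolt; interior L_c = 85 − 24 = 61, R_n = 142.56 kN/bolt. φR_n = 0.75 × (2×55.08 + 6×142.56) = 724.1 kN.
Governing: min(1320.6, 724.1) = 724.1 kN → bearing.

724.1 kN (bearing governs)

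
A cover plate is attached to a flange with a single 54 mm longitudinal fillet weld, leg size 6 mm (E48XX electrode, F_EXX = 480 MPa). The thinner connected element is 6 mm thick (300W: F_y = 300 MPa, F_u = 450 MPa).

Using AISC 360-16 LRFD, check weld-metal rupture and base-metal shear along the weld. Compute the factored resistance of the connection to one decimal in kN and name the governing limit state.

Weld metal: throat = 0.707×6 = 4.242 mm, L = 54 mm. φR_n = 0.75 × 0.6 × 480 × 4.242 × 54 = 49.5 kN.
Base metal shear (6 mm plate): yield φR_n = 1.0×0.6×300×6×54 = 58.3 kN; rupture φR_n = 0.75×0.6×450×6×54 = 65.6 kN; take 58.3 kN (yield).
Governing: min(49.5, 58.3) = 49.5 kN → weld metal.

49.5 kN (weld metal governs)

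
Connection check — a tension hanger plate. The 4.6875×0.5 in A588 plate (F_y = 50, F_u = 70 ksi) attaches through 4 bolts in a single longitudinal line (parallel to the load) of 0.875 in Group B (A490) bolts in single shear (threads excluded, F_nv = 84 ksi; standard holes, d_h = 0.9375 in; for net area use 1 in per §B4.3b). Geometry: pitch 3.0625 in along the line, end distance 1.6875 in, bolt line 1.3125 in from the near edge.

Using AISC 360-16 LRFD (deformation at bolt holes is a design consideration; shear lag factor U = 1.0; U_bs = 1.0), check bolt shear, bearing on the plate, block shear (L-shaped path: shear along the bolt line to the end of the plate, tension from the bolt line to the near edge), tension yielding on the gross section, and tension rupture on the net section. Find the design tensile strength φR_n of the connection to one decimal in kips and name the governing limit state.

96.8 kips (net-section rupture governs)

Bolt shear: A_b = π(0.875)²/4 = 0.60132 in². φR_n = 0.75 × 84 × 0.60132 × 4 × 1 = 151.5 kips.
Bearing (0.5 in plate, F_u = 70 ksi): end bolts L_c = 1.6875 − 0.9375/2 = 1.21875, R_n = min(1.2×1.21875×0.5×70, 2.4×0.875×0.5×70) = 51.188 kips/bolt; interior L_c = 3.0625 − 0.9375 = 2.125, R_n = 73.5 kips/bolt. φR_n = 0.75 × (1×51.188 + 3×73.5) = 203.8 kips.
Block shear: shear path 1×[1.6875+3×3.0625] = 1×10.875 in, A_gv = 5.4375, A_nv = 1×(10.875 − 3.5×1)×0.5 = 3.6875 in²; tension to near edge: (1.3125 − 0.5×1)×0.5 = 0.40625 in². R_n = min(0.6×70×3.6875, 0.6×50×5.4375) + 1.0×70×0.40625 = min(154.88, 163.13) + 28.438 = 183.32 kips. φR_n = 0.75 × 183.32 = 137.5 kips.
Tension yield (gross): A_g = 4.6875×0.5 = 2.3438 in². φR_n = 0.90 × 50 × 2.3438 = 105.5 kips.
Tension rupture (net): A_n = (4.6875 − 1×1)×0.5 = 1.8438 in² (U = 1.0, A_e = A_n). φR_n = 0.75 × 70 × 1.8438 = 96.8 kips.
Governing: min(151.5, 203.8, 137.5, 105.5, 96.8) = 96.8 kips → net-section rupture.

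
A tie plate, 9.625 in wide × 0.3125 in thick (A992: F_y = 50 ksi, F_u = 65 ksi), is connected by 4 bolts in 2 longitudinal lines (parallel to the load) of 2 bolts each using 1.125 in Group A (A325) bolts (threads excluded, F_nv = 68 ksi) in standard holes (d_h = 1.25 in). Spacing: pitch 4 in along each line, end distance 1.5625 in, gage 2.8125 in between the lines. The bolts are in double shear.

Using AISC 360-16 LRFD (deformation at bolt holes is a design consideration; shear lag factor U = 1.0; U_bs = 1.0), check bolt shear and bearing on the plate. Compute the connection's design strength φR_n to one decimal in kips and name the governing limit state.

116.5 kips (bearing governs)

Bolt shear: A_b = π(1.125)²/4 = 0.99402 in². φR_n = 0.75 × 68 × 0.99402 × 4 × 2 = 405.6 kips.
Bearing (0.3125 in plate, F_u = 65 ksi): end bolts L_c = 1.5625 − 1.25/2 = 0.9375, R_n = min(1.2×0.9375×0.3125×65, 2.4×1.125×0.3125×65) = 22.852 kips/bolt; interior L_c = 4 − 1.25 = 2.75, R_n = 54.844 kips/bolt. φR_n = 0.75 × (2×22.852 + 2×54.844) = 116.5 kips.
Governing: min(405.6, 116.5) = 116.5 kips → bearing.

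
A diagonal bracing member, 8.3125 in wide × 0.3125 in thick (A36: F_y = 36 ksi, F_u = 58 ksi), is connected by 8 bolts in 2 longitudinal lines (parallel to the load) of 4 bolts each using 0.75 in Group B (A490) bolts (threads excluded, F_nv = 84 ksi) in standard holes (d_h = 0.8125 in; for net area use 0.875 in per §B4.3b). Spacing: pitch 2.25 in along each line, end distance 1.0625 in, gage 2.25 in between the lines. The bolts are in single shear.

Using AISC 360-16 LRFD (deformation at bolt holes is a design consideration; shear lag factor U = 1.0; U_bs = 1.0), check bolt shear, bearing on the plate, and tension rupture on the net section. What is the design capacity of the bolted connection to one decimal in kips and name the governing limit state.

89.2 kips (net-section rupture governs)

Bolt shear: A_b = π(0.75)²/4 = 0.44179 in². φR_n = 0.75 × 84 × 0.44179 × 8 × 1 = 222.7 kips.
Bearing (0.3125 in plate, F_u = 58 ksi): end bolts L_c = 1.0625 − 0.8125/2 = 0.65625, R_n = min(1.2×0.65625×0.3125×58, 2.4×0.75×0.3125×58) = 14.273 kips/bolt; interior L_c = 2.25 − 0.8125 = 1.4375, R_n = 31.266 kips/bolt. φR_n = 0.75 × (2×14.273 + 6×31.266) = 162.1 kips.
Tension rupture (net): A_n = (8.3125 − 2×0.875)×0.3125 = 2.0508 in² (U = 1.0, A_e = A_n). φR_n = 0.75 × 58 × 2.0508 = 89.2 kips.
Governing: min(222.7, 162.1, 89.2) = 89.2 kips → net-section rupture.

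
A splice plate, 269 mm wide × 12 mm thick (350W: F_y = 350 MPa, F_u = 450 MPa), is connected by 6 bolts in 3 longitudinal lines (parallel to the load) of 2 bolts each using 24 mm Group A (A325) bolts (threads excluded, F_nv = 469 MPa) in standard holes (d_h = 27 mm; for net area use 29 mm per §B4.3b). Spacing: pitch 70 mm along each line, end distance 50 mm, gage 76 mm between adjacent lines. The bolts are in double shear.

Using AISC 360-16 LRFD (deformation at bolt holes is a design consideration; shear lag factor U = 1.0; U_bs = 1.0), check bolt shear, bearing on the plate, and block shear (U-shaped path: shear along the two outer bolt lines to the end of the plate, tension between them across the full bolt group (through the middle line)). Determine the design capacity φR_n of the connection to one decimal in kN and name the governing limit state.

752.5 kN (block shear governs)

Bolt shear: A_b = π(24)²/4 = 452.39 mm². φR_n = 0.75 × 469 × 452.39 × 6 × 2 = 1909.5 kN.
Bearing (12 mm plate, F_u = 450 MPa): end bolts L_c = 50 − 27/2 = 36.5, R_n = min(1.2×36.5×12×450, 2.4×24×12×450) = 236.52 kN/bolt; interior L_c = 70 − 27 = 43, R_n = 278.64 kN/bolt. φR_n = 0.75 × (3×236.52 + 3×278.64) = 1159.1 kN.
Block shear: shear path 2×[50+1×70] = 2×120 mm, A_gv = 2880, A_nv = 2×(120 − 1.5×29)×12 = 1836 mm²; tension across gage: (152 − 2×29)×12 = 1128 mm². R_n = min(0.6×450×1836, 0.6×350×2880) + 1.0×450×1128 = min(495.72, 604.8) + 507.6 = 1003.3 kN. φR_n = 0.75 × 1003.3 = 752.5 kN.
Governing: min(1909.5, 1159.1, 752.5) = 752.5 kN → block shear.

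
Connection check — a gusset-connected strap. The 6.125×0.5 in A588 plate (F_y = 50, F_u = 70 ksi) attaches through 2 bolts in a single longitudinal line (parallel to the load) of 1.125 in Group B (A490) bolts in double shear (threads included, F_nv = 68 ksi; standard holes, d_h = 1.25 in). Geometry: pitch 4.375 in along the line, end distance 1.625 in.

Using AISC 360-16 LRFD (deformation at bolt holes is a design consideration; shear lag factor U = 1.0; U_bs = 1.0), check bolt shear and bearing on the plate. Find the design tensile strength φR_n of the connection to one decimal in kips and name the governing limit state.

Bolt shear: A_b = π(1.125)²/4 = 0.99402 in². φR_n = 0.75 × 68 × 0.99402 × 2 × 2 = 202.8 kips.
Bearing (0.5 in plate, F_u = 70 ksi): end bolts L_c = 1.625 − 1.25/2 = 1, R_n = min(1.2×1×0.5×70, 2.4×1.125×0.5×70) = 42 kips/bolt; interior L_c = 4.375 − 1.25 = 3.125, R_n = 94.5 kips/bolt. φR_n = 0.75 × (1×42 + 1×94.5) = 102.4 kips.
Governing: min(202.8, 102.4) = 102.4 kips → bearing.

102.4 kips (bearing governs)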